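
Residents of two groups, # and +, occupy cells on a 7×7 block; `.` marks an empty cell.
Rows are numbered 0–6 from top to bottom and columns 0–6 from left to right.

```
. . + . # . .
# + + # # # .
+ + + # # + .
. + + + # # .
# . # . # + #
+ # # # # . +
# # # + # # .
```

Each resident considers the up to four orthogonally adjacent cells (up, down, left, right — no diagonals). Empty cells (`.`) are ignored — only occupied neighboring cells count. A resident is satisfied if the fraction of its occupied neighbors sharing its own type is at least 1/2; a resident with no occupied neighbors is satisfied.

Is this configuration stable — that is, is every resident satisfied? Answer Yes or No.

(0,2)+ 1/1 satisfied
(0,4)# 1/1 satisfied
(1,0)# 0/2 not
(1,1)+ 2/3 satisfied
(1,2)+ 3/4 satisfied
(1,3)# 2/3 satisfied
(1,4)# 4/4 satisfied
(1,5)# 1/2 satisfied
(2,0)+ 1/2 satisfied
(2,1)+ 4/4 satisfied
(2,2)+ 3/4 satisfied
(2,3)# 2/4 satisfied
(2,4)# 3/4 satisfied
(2,5)+ 0/3 not
(3,1)+ 2/2 satisfied
(3,2)+ 3/4 satisfied
(3,3)+ 1/3 not
(3,4)# 3/4 satisfied
(3,5)# 1/3 not
(4,0)# 0/1 not
(4,2)# 1/2 satisfied
(4,4)# 2/3 satisfied
(4,5)+ 0/3 not
(4,6)# 0/2 not
(5,0)+ 0/3 not
(5,1)# 2/3 satisfied
(5,2)# 4/4 satisfied
(5,3)# 2/3 satisfied
(5,4)# 3/3 satisfied
(5,6)+ 0/1 not
(6,0)# 1/2 satisfied
(6,1)# 3/3 satisfied
(6,2)# 2/3 satisfied
(6,3)+ 0/3 not
(6,4)# 2/3 satisfied
(6,5)# 1/1 satisfied
For instance (1,0) has only 0/2 same-type neighbors, below 1/2.

No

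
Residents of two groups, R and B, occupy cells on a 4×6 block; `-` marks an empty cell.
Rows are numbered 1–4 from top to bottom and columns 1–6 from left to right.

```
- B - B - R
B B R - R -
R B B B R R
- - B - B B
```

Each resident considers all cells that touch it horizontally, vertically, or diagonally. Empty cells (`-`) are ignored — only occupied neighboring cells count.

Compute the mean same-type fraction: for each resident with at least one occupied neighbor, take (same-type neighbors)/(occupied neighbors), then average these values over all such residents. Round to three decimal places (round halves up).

0.524

Row 1: (1,2)B 2/3 · (1,4)B 0/2 · (1,6)R 1/1
Row 2: (2,1)B 3/4 · (2,2)B 4/6 · (2,3)R 0/6 · (2,5)R 3/5
Row 3: (3,1)R 0/3 · (3,2)B 4/6 · (3,3)B 4/5 · (3,4)B 3/6 · (3,5)R 2/5 · (3,6)R 2/4
Row 4: (4,3)B 3/3 · (4,5)B 2/4 · (4,6)B 1/3
Sum over 16 residents: 2/3 + 0/2 + 1/1 + 3/4 + 4/6 + 0/6 + 3/5 + 0/3 + 4/6 + 4/5 + 3/6 + 2/5 + 2/4 + 3/3 + 2/4 + 1/3 = 503/60; mean = 503/60 ÷ 16 = 503/960 = 0.523958… → 0.524.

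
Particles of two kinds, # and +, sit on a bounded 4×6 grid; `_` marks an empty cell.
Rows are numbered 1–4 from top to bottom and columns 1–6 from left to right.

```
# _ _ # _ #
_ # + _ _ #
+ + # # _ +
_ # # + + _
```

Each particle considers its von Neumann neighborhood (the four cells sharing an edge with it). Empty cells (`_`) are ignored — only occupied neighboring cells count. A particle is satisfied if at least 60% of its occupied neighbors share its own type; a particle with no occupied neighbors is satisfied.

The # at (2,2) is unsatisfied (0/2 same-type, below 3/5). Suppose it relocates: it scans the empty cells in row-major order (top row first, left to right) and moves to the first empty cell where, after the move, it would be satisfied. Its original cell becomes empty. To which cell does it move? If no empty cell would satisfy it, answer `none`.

(1,2)

Vacating (2,2). Empty cells in order:
  (1,2): 1/1 same-type → satisfied — stop here.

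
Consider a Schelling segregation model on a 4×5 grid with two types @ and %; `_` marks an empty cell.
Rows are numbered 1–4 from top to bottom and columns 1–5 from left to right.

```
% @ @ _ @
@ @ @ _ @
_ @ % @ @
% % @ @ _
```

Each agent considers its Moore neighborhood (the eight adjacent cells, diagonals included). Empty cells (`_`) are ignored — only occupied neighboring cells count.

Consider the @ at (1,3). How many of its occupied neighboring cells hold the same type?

Occupied neighbors of (1,3): (1,2)=@, (2,2)=@, (2,3)=@.
Same type (@): 3 of 3.

3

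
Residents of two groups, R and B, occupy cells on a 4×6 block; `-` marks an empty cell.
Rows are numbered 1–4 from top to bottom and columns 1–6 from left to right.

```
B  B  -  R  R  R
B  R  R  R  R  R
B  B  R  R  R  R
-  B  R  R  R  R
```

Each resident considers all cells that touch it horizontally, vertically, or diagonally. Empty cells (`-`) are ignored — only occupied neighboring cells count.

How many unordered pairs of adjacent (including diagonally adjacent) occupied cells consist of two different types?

Scan each occupied cell's neighbors to the right and below (and the two forward diagonals) so each pair is counted once.
From row 1: 3 unlike of 16 pairs (running 3/16).
From row 2: 4 unlike of 21 pairs (running 7/37).
From row 3: 3 unlike of 19 pairs (running 10/56).
From row 4: 1 unlike of 4 pairs (running 11/60).
Total adjacent occupied pairs: 60; unlike-type pairs: 11.

11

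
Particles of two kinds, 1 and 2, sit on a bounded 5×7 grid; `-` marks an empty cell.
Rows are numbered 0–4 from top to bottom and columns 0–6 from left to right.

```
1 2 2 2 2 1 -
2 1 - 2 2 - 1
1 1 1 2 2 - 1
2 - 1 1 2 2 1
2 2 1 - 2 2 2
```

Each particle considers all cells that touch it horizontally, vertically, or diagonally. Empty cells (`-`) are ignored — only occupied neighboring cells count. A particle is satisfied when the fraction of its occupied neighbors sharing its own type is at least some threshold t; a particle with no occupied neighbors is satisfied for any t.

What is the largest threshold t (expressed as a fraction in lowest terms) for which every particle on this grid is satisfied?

Row 0: (0,0)1 1/3 · (0,1)2 2/4 · (0,2)2 3/4 · (0,3)2 4/4 · (0,4)2 3/4 · (0,5)1 1/3
Row 1: (1,0)2 1/5 · (1,1)1 4/7 · (1,3)2 6/7 · (1,4)2 5/6 · (1,6)1 2/2
Row 2: (2,0)1 2/4 · (2,1)1 4/6 · (2,2)1 4/6 · (2,3)2 4/7 · (2,4)2 5/6 · (2,6)1 2/3
Row 3: (3,0)2 2/4 · (3,2)1 4/6 · (3,3)1 3/7 · (3,4)2 5/6 · (3,5)2 5/7 · (3,6)1 1/4
Row 4: (4,0)2 2/2 · (4,1)2 2/4 · (4,2)1 2/3 · (4,4)2 3/4 · (4,5)2 4/5 · (4,6)2 2/3
The smallest same-type fraction is 1/5 at (1,0), which reduces to 1/5. Any threshold above that leaves this particle unsatisfied.

1/5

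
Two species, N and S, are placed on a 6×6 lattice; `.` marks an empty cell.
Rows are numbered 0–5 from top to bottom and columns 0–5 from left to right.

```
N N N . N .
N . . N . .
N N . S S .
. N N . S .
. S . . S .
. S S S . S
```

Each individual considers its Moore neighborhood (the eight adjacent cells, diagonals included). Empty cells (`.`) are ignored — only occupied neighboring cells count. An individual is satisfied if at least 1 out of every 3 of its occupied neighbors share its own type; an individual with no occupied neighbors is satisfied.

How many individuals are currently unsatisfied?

(0,0)N 2/2 ok
(0,1)N 3/3 ok
(0,2)N 2/2 ok
(0,4)N 1/1 ok
(1,0)N 4/4 ok
(1,3)N 2/4 ok
(2,0)N 3/3 ok
(2,1)N 4/4 ok
(2,3)S 2/4 ok
(2,4)S 2/3 ok
(3,1)N 3/4 ok
(3,2)N 2/4 ok
(3,4)S 3/3 ok
(4,1)S 2/4 ok
(4,4)S 3/3 ok
(5,1)S 2/2 ok
(5,2)S 3/3 ok
(5,3)S 2/2 ok
(5,5)S 1/1 ok
Every one meets the threshold.

0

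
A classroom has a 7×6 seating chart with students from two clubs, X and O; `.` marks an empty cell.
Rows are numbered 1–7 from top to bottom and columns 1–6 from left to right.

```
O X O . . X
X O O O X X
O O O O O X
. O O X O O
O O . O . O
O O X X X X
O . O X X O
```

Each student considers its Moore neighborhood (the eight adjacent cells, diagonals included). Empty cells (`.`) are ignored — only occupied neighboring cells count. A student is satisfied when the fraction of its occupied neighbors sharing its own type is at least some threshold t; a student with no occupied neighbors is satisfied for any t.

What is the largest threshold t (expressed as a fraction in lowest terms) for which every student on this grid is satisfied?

0/1

(1,1)O 1/3
(1,2)X 1/5
(1,3)O 3/4
(1,6)X 2/2
(2,1)X 1/5
(2,2)O 6/8
(2,3)O 6/7
(2,4)O 5/6
(2,5)X 3/6
(2,6)X 3/4
(3,1)O 3/4
(3,2)O 6/7
(3,3)O 7/8
(3,4)O 6/8
(3,5)O 4/8
(3,6)X 2/5
(4,2)O 6/6
(4,3)O 6/7
(4,4)X 0/6
(4,5)O 5/7
(4,6)O 3/4
(5,1)O 4/4
(5,2)O 5/6
(5,4)O 2/6
(5,6)O 2/4
(6,1)O 4/4
(6,2)O 5/6
(6,3)X 2/6
(6,4)X 4/6
(6,5)X 4/7
(6,6)X 2/4
(7,1)O 2/2
(7,3)O 1/4
(7,4)X 4/5
(7,5)X 4/5
(7,6)O 0/3
The smallest same-type fraction is 0/6 at (4,4), which reduces to 0/1. Any threshold above that leaves this student unsatisfied.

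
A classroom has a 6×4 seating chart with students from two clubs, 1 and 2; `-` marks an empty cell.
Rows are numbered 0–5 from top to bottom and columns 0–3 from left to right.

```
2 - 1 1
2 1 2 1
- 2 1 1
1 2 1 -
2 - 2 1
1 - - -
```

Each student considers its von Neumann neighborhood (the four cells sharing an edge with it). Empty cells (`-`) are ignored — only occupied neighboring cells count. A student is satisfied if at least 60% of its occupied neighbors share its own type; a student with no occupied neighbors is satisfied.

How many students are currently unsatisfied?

Row 0: (0,0)2 1/1 ✓ · (0,2)1 1/2 ✗ · (0,3)1 2/2 ✓
Row 1: (1,0)2 1/2 ✗ · (1,1)1 0/3 ✗ · (1,2)2 0/4 ✗ · (1,3)1 2/3 ✓
Row 2: (2,1)2 1/3 ✗ · (2,2)1 2/4 ✗ · (2,3)1 2/2 ✓
Row 3: (3,0)1 0/2 ✗ · (3,1)2 1/3 ✗ · (3,2)1 1/3 ✗
Row 4: (4,0)2 0/2 ✗ · (4,2)2 0/2 ✗ · (4,3)1 0/1 ✗
Row 5: (5,0)1 0/1 ✗
Unsatisfied: (0,2), (1,0), (1,1), (1,2), (2,1), (2,2), (3,0), (3,1), (3,2), (4,0), (4,2), (4,3), (5,0) — 13 in total.

13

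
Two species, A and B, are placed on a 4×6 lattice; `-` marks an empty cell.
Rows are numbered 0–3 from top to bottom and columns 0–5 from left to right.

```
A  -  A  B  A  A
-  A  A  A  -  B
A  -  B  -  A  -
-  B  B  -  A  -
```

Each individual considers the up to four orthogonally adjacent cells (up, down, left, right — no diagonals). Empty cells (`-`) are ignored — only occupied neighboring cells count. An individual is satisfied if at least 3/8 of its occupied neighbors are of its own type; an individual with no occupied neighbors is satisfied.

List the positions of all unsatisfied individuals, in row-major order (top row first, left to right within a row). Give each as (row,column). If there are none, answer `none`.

Row 0: (0,0)A 0/0 ok · (0,2)A 1/2 ok · (0,3)B 0/3 unhappy · (0,4)A 1/2 ok · (0,5)A 1/2 ok
Row 1: (1,1)A 1/1 ok · (1,2)A 3/4 ok · (1,3)A 1/2 ok · (1,5)B 0/1 unhappy
Row 2: (2,0)A 0/0 ok · (2,2)B 1/2 ok · (2,4)A 1/1 ok
Row 3: (3,1)B 1/1 ok · (3,2)B 2/2 ok · (3,4)A 1/1 ok

(0,3), (1,5)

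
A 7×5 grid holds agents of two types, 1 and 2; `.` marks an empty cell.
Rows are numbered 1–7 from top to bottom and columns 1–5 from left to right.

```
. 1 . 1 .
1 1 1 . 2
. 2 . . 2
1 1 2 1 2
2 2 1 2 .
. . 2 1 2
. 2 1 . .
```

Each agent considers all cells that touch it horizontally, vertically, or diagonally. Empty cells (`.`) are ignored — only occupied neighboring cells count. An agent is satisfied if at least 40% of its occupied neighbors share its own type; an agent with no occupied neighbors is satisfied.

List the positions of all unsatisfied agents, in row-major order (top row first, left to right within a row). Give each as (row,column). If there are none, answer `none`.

(3,2), (4,1), (4,2), (4,4), (5,1), (7,3)

(1,2)1 3/3 ✓
(1,4)1 1/2 ✓
(2,1)1 2/3 ✓
(2,2)1 3/4 ✓
(2,3)1 3/4 ✓
(2,5)2 1/2 ✓
(3,2)2 1/6 ✗
(3,5)2 2/3 ✓
(4,1)1 1/4 ✗
(4,2)1 2/6 ✗
(4,3)2 3/6 ✓
(4,4)1 1/5 ✗
(4,5)2 2/3 ✓
(5,1)2 1/3 ✗
(5,2)2 3/6 ✓
(5,3)1 3/7 ✓
(5,4)2 4/7 ✓
(6,3)2 3/6 ✓
(6,4)1 2/5 ✓
(6,5)2 1/2 ✓
(7,2)2 1/2 ✓
(7,3)1 1/3 ✗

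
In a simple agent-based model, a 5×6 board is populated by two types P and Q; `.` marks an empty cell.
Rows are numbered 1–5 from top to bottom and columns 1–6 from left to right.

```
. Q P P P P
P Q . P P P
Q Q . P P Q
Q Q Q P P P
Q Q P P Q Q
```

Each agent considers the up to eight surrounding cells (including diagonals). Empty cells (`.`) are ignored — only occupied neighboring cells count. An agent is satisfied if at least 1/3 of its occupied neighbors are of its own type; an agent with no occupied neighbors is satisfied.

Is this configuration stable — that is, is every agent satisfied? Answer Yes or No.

No

Row 1: (1,2)Q 1/3 satisfied · (1,3)P 2/4 satisfied · (1,4)P 4/4 satisfied · (1,5)P 5/5 satisfied · (1,6)P 3/3 satisfied
Row 2: (2,1)P 0/4 not · (2,2)Q 3/5 satisfied · (2,4)P 6/6 satisfied · (2,5)P 7/8 satisfied · (2,6)P 4/5 satisfied
Row 3: (3,1)Q 4/5 satisfied · (3,2)Q 5/6 satisfied · (3,4)P 5/6 satisfied · (3,5)P 7/8 satisfied · (3,6)Q 0/5 not
Row 4: (4,1)Q 5/5 satisfied · (4,2)Q 6/7 satisfied · (4,3)Q 3/7 satisfied · (4,4)P 5/7 satisfied · (4,5)P 5/8 satisfied · (4,6)P 2/5 satisfied
Row 5: (5,1)Q 3/3 satisfied · (5,2)Q 4/5 satisfied · (5,3)P 2/5 satisfied · (5,4)P 3/5 satisfied · (5,5)Q 1/5 not · (5,6)Q 1/3 satisfied
For instance (2,1) has only 0/4 same-type neighbors, below 1/3.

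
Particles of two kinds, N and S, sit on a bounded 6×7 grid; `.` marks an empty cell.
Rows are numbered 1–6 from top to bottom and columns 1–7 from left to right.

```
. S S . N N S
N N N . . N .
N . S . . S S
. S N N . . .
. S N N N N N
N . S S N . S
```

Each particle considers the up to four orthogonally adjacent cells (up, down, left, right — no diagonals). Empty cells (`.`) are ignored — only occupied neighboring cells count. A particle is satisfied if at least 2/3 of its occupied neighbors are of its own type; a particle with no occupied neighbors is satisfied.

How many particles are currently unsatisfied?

Row 1: (1,2)S 1/2 unhappy · (1,3)S 1/2 unhappy · (1,5)N 1/1 ok · (1,6)N 2/3 ok · (1,7)S 0/1 unhappy
Row 2: (2,1)N 2/2 ok · (2,2)N 2/3 ok · (2,3)N 1/3 unhappy · (2,6)N 1/2 unhappy
Row 3: (3,1)N 1/1 ok · (3,3)S 0/2 unhappy · (3,6)S 1/2 unhappy · (3,7)S 1/1 ok
Row 4: (4,2)S 1/2 unhappy · (4,3)N 2/4 unhappy · (4,4)N 2/2 ok
Row 5: (5,2)S 1/2 unhappy · (5,3)N 2/4 unhappy · (5,4)N 3/4 ok · (5,5)N 3/3 ok · (5,6)N 2/2 ok · (5,7)N 1/2 unhappy
Row 6: (6,1)N 0/0 ok · (6,3)S 1/2 unhappy · (6,4)S 1/3 unhappy · (6,5)N 1/2 unhappy · (6,7)S 0/1 unhappy
Unsatisfied: (1,2), (1,3), (1,7), (2,3), (2,6), (3,3), (3,6), (4,2), (4,3), (5,2), (5,3), (5,7), (6,3), (6,4), (6,5), (6,7) — 16 in total.

16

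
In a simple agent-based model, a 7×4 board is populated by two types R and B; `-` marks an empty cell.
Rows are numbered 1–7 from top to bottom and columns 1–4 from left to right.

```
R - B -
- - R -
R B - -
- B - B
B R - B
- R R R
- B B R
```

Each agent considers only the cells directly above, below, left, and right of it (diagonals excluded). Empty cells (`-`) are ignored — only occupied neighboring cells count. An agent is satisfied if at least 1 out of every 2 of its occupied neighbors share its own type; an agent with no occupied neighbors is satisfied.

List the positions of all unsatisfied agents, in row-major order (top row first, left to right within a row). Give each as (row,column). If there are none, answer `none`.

(1,3), (2,3), (3,1), (5,1), (5,2), (7,3)

(1,1)R 0/0 ok
(1,3)B 0/1 unhappy
(2,3)R 0/1 unhappy
(3,1)R 0/1 unhappy
(3,2)B 1/2 ok
(4,2)B 1/2 ok
(4,4)B 1/1 ok
(5,1)B 0/1 unhappy
(5,2)R 1/3 unhappy
(5,4)B 1/2 ok
(6,2)R 2/3 ok
(6,3)R 2/3 ok
(6,4)R 2/3 ok
(7,2)B 1/2 ok
(7,3)B 1/3 unhappy
(7,4)R 1/2 ok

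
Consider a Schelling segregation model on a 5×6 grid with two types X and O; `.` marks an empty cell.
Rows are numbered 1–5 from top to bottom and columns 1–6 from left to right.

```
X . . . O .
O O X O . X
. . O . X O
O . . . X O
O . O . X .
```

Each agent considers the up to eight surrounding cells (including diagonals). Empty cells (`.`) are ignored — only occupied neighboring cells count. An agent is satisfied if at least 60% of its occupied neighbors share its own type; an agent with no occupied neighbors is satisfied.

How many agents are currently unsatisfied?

12

Row 1: (1,1)X 0/2 not · (1,5)O 1/2 not
Row 2: (2,1)O 1/2 not · (2,2)O 2/4 not · (2,3)X 0/3 not · (2,4)O 2/4 not · (2,6)X 1/3 not
Row 3: (3,3)O 2/3 satisfied · (3,5)X 2/5 not · (3,6)O 1/4 not
Row 4: (4,1)O 1/1 satisfied · (4,5)X 2/4 not · (4,6)O 1/4 not
Row 5: (5,1)O 1/1 satisfied · (5,3)O 0/0 satisfied · (5,5)X 1/2 not
Unsatisfied: (1,1), (1,5), (2,1), (2,2), (2,3), (2,4), (2,6), (3,5), (3,6), (4,5), (4,6), (5,5) — 12 in total.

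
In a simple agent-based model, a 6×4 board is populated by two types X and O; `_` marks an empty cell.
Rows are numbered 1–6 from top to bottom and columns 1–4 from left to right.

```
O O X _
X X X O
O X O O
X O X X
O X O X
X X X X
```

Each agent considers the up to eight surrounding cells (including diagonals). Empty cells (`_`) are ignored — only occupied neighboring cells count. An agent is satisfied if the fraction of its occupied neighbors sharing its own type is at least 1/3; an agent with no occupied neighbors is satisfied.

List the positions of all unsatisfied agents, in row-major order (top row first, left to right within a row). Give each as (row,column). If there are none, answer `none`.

(1,2), (3,1), (5,1), (5,3)

(1,1)O 1/3 ✓
(1,2)O 1/5 ✗
(1,3)X 2/4 ✓
(2,1)X 2/5 ✓
(2,2)X 4/8 ✓
(2,3)X 3/7 ✓
(2,4)O 2/4 ✓
(3,1)O 1/5 ✗
(3,2)X 5/8 ✓
(3,3)O 3/8 ✓
(3,4)O 2/5 ✓
(4,1)X 2/5 ✓
(4,2)O 4/8 ✓
(4,3)X 4/8 ✓
(4,4)X 2/5 ✓
(5,1)O 1/5 ✗
(5,2)X 5/8 ✓
(5,3)O 1/8 ✗
(5,4)X 4/5 ✓
(6,1)X 2/3 ✓
(6,2)X 3/5 ✓
(6,3)X 4/5 ✓
(6,4)X 2/3 ✓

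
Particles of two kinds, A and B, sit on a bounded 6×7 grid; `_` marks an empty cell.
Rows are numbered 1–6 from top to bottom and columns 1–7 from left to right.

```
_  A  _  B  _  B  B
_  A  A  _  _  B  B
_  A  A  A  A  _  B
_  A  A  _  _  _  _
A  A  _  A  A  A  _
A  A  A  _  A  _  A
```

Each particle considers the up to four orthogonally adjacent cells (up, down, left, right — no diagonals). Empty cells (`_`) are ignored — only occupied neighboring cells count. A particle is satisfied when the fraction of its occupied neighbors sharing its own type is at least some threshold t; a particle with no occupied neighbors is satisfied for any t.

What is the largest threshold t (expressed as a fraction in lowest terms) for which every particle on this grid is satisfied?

Row 1: (1,2)A 1/1 · (1,4)B — no occupied neighbors · (1,6)B 2/2 · (1,7)B 2/2
Row 2: (2,2)A 3/3 · (2,3)A 2/2 · (2,6)B 2/2 · (2,7)B 3/3
Row 3: (3,2)A 3/3 · (3,3)A 4/4 · (3,4)A 2/2 · (3,5)A 1/1 · (3,7)B 1/1
Row 4: (4,2)A 3/3 · (4,3)A 2/2
Row 5: (5,1)A 2/2 · (5,2)A 3/3 · (5,4)A 1/1 · (5,5)A 3/3 · (5,6)A 1/1
Row 6: (6,1)A 2/2 · (6,2)A 3/3 · (6,3)A 1/1 · (6,5)A 1/1 · (6,7)A — no occupied neighbors
The smallest same-type fraction is 1/1 at (1,2), which reduces to 1/1. Any threshold above that leaves this particle unsatisfied.

1/1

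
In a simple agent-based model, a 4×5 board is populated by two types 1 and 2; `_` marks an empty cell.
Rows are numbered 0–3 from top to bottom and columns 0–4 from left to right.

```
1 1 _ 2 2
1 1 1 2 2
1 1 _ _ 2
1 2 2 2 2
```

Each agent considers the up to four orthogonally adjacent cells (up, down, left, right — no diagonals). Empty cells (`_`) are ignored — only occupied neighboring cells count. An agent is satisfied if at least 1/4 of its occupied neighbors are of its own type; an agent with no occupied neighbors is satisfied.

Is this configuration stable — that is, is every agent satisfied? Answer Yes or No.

(0,0)1 2/2 ✓
(0,1)1 2/2 ✓
(0,3)2 2/2 ✓
(0,4)2 2/2 ✓
(1,0)1 3/3 ✓
(1,1)1 4/4 ✓
(1,2)1 1/2 ✓
(1,3)2 2/3 ✓
(1,4)2 3/3 ✓
(2,0)1 3/3 ✓
(2,1)1 2/3 ✓
(2,4)2 2/2 ✓
(3,0)1 1/2 ✓
(3,1)2 1/3 ✓
(3,2)2 2/2 ✓
(3,3)2 2/2 ✓
(3,4)2 2/2 ✓
All meet the threshold, so the configuration is stable.

Yes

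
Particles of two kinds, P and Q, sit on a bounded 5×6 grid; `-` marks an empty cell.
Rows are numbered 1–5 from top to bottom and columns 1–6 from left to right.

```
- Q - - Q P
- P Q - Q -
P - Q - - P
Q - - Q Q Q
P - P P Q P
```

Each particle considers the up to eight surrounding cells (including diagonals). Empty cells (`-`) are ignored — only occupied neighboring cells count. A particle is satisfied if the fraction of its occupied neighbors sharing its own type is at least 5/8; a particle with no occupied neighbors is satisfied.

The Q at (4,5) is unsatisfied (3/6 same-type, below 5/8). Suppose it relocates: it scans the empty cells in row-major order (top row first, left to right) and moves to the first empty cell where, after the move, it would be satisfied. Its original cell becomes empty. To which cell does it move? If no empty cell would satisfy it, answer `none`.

Vacating (4,5). Empty cells in order:
  (1,1): 1/2 same-type → still unsatisfied.
  (1,3): 2/3 same-type → satisfied — stop here.

(1,3)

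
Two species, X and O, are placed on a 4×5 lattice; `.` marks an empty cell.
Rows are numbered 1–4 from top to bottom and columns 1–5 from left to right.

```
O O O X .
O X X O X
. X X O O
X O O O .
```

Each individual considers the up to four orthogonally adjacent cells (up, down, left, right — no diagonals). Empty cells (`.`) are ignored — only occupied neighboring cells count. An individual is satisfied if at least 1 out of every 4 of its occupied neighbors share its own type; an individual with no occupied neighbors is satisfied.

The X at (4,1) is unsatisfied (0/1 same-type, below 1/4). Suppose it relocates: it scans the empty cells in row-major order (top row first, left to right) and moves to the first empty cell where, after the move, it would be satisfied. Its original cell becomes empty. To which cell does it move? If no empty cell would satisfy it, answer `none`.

Vacating (4,1). Empty cells in order:
  (1,5): 2/2 same-type → satisfied — stop here.

(1,5)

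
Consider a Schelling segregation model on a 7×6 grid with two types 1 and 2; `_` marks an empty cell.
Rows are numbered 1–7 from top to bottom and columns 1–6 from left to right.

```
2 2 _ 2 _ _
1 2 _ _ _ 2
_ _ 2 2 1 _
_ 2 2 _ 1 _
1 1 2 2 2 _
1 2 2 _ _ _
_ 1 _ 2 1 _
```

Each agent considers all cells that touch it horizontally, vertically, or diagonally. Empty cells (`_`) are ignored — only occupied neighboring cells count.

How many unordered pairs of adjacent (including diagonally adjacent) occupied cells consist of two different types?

19

Scan each occupied cell's neighbors to the right and below (and the two forward diagonals) so each pair is counted once.
From row 1: 2 unlike of 5 pairs (running 2/5).
From row 2: 2 unlike of 3 pairs (running 4/8).
From row 3: 2 unlike of 7 pairs (running 6/15).
From row 4: 5 unlike of 9 pairs (running 11/24).
From row 5: 4 unlike of 12 pairs (running 15/36).
From row 6: 3 unlike of 6 pairs (running 18/42).
From row 7: 1 unlike of 1 pairs (running 19/43).
Total adjacent occupied pairs: 43; unlike-type pairs: 19.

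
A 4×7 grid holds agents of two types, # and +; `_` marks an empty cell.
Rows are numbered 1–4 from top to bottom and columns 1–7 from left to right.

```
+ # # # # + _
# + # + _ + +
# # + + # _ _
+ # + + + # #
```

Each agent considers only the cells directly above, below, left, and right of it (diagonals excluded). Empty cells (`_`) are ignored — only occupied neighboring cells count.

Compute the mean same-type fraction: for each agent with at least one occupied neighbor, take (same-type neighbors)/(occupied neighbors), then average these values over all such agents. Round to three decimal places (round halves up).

Row 1: (1,1)+ 0/2 · (1,2)# 1/3 · (1,3)# 3/3 · (1,4)# 2/3 · (1,5)# 1/2 · (1,6)+ 1/2
Row 2: (2,1)# 1/3 · (2,2)+ 0/4 · (2,3)# 1/4 · (2,4)+ 1/3 · (2,6)+ 2/2 · (2,7)+ 1/1
Row 3: (3,1)# 2/3 · (3,2)# 2/4 · (3,3)+ 2/4 · (3,4)+ 3/4 · (3,5)# 0/2
Row 4: (4,1)+ 0/2 · (4,2)# 1/3 · (4,3)+ 2/3 · (4,4)+ 3/3 · (4,5)+ 1/3 · (4,6)# 1/2 · (4,7)# 1/1
Sum over 24 agents: 0/2 + 1/3 + 3/3 + 2/3 + 1/2 + 1/2 + 1/3 + 0/4 + 1/4 + 1/3 + 2/2 + 1/1 + 2/3 + 2/4 + 2/4 + 3/4 + 0/2 + 0/2 + 1/3 + 2/3 + 3/3 + 1/3 + 1/2 + 1/1 = 73/6; mean = 73/6 ÷ 24 = 73/144 = 0.506944… → 0.507.

0.507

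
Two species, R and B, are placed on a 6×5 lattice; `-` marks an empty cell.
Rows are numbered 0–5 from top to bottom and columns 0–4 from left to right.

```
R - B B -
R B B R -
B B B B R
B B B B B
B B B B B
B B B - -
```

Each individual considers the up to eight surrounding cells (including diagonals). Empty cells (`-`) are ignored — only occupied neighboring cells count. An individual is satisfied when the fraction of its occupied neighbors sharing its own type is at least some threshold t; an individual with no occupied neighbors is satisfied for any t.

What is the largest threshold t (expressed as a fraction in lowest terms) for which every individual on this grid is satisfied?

Row 0: (0,0)R 1/2 · (0,2)B 3/4 · (0,3)B 2/3
Row 1: (1,0)R 1/4 · (1,1)B 5/7 · (1,2)B 6/7 · (1,3)R 1/6
Row 2: (2,0)B 4/5 · (2,1)B 7/8 · (2,2)B 7/8 · (2,3)B 5/7 · (2,4)R 1/4
Row 3: (3,0)B 5/5 · (3,1)B 8/8 · (3,2)B 8/8 · (3,3)B 7/8 · (3,4)B 4/5
Row 4: (4,0)B 5/5 · (4,1)B 8/8 · (4,2)B 7/7 · (4,3)B 6/6 · (4,4)B 3/3
Row 5: (5,0)B 3/3 · (5,1)B 5/5 · (5,2)B 4/4
The smallest same-type fraction is 1/6 at (1,3), which reduces to 1/6. Any threshold above that leaves this individual unsatisfied.

1/6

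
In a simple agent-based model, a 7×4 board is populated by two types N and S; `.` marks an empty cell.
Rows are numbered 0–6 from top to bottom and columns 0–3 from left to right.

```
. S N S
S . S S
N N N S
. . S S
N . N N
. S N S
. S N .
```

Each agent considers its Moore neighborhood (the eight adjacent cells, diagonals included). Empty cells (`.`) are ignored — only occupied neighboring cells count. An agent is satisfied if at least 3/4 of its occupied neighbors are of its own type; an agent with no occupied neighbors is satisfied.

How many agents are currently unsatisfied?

(0,1)S 2/3 not
(0,2)N 0/4 not
(0,3)S 2/3 not
(1,0)S 1/3 not
(1,2)S 4/7 not
(1,3)S 3/5 not
(2,0)N 1/2 not
(2,1)N 2/5 not
(2,2)N 1/6 not
(2,3)S 4/5 satisfied
(3,2)S 2/6 not
(3,3)S 2/5 not
(4,0)N 0/1 not
(4,2)N 2/6 not
(4,3)N 2/5 not
(5,1)S 1/5 not
(5,2)N 3/6 not
(5,3)S 0/4 not
(6,1)S 1/3 not
(6,2)N 1/4 not
Unsatisfied: (0,1), (0,2), (0,3), (1,0), (1,2), (1,3), (2,0), (2,1), (2,2), (3,2), (3,3), (4,0), (4,2), (4,3), (5,1), (5,2), (5,3), (6,1), (6,2) — 19 in total.

19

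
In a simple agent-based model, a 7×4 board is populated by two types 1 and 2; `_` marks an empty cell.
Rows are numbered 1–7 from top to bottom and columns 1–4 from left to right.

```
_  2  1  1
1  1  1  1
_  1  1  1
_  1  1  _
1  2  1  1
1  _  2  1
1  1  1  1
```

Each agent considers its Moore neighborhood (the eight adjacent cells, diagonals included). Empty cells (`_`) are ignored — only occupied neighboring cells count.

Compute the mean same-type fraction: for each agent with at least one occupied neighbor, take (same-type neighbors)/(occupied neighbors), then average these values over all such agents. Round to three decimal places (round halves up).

0.738

Row 1: (1,2)2 0/4 · (1,3)1 4/5 · (1,4)1 3/3
Row 2: (2,1)1 2/3 · (2,2)1 5/6 · (2,3)1 7/8 · (2,4)1 5/5
Row 3: (3,2)1 6/6 · (3,3)1 7/7 · (3,4)1 4/4
Row 4: (4,2)1 5/6 · (4,3)1 6/7
Row 5: (5,1)1 2/3 · (5,2)2 1/6 · (5,3)1 4/6 · (5,4)1 3/4
Row 6: (6,1)1 3/4 · (6,3)2 1/7 · (6,4)1 4/5
Row 7: (7,1)1 2/2 · (7,2)1 3/4 · (7,3)1 3/4 · (7,4)1 2/3
Sum over 23 agents: 0/4 + 4/5 + 3/3 + 2/3 + 5/6 + 7/8 + 5/5 + 6/6 + 7/7 + 4/4 + 5/6 + 6/7 + 2/3 + 1/6 + 4/6 + 3/4 + 3/4 + 1/7 + 4/5 + 2/2 + 3/4 + 3/4 + 2/3 = 679/40; mean = 679/40 ÷ 23 = 679/920 = 0.738043… → 0.738.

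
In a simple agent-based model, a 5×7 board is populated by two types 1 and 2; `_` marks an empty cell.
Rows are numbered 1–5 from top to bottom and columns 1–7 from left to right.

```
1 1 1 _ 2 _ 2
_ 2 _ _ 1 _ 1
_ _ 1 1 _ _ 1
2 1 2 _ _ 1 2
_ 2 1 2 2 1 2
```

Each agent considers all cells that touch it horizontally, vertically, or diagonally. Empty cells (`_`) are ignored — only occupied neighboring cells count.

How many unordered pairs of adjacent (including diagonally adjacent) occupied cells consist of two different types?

21

Scan each occupied cell's neighbors to the right and below (and the two forward diagonals) so each pair is counted once.
From row 1: 5 unlike of 7 pairs (running 5/7).
From row 2: 1 unlike of 3 pairs (running 6/10).
From row 3: 3 unlike of 6 pairs (running 9/16).
From row 4: 8 unlike of 14 pairs (running 17/30).
From row 5: 4 unlike of 5 pairs (running 21/35).
Total adjacent occupied pairs: 35; unlike-type pairs: 21.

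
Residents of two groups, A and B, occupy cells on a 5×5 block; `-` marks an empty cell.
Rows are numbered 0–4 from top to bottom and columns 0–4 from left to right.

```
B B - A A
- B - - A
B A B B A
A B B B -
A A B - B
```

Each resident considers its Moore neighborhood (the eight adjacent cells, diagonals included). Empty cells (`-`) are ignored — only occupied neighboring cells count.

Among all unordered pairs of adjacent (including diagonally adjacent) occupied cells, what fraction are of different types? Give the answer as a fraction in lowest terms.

7/20

Scan each occupied cell's neighbors to the right and below (and the two forward diagonals) so each pair is counted once.
Row 0: B(0,0)–B(0,1)= B(0,0)–B(1,1)= B(0,1)–B(1,1)= A(0,3)–A(0,4)= A(0,3)–A(1,4)= A(0,4)–A(1,4)=  → 0/6 unlike.
Row 1: B(1,1)–A(2,1)≠ B(1,1)–B(2,2)= B(1,1)–B(2,0)= A(1,4)–A(2,4)= A(1,4)–B(2,3)≠  → 2/5 unlike.
Row 2: B(2,0)–A(2,1)≠ B(2,0)–A(3,0)≠ B(2,0)–B(3,1)= A(2,1)–B(2,2)≠ A(2,1)–B(3,1)≠ A(2,1)–B(3,2)≠ A(2,1)–A(3,0)= B(2,2)–B(2,3)= B(2,2)–B(3,2)= B(2,2)–B(3,3)= B(2,2)–B(3,1)= B(2,3)–A(2,4)≠ B(2,3)–B(3,3)= B(2,3)–B(3,2)= A(2,4)–B(3,3)≠  → 7/15 unlike.
Row 3: A(3,0)–B(3,1)≠ A(3,0)–A(4,0)= A(3,0)–A(4,1)= B(3,1)–B(3,2)= B(3,1)–A(4,1)≠ B(3,1)–B(4,2)= B(3,1)–A(4,0)≠ B(3,2)–B(3,3)= B(3,2)–B(4,2)= B(3,2)–A(4,1)≠ B(3,3)–B(4,4)= B(3,3)–B(4,2)=  → 4/12 unlike.
Row 4: A(4,0)–A(4,1)= A(4,1)–B(4,2)≠  → 1/2 unlike.
Total adjacent occupied pairs: 40; unlike-type pairs: 14.
14/40 reduces to 7/20.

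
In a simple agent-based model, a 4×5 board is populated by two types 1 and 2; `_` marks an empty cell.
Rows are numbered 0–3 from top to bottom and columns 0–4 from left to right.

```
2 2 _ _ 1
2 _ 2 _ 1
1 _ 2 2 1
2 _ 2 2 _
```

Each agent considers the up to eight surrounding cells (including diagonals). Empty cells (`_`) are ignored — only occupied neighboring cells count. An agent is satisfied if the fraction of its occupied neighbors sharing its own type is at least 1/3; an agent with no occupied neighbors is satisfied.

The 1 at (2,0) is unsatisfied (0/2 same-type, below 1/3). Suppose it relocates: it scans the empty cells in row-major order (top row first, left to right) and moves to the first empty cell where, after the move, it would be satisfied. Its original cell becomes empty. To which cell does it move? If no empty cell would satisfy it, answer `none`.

(0,3)

Vacating (2,0). Empty cells in order:
  (0,2): 0/2 same-type → still unsatisfied.
  (0,3): 2/3 same-type → satisfied — stop here.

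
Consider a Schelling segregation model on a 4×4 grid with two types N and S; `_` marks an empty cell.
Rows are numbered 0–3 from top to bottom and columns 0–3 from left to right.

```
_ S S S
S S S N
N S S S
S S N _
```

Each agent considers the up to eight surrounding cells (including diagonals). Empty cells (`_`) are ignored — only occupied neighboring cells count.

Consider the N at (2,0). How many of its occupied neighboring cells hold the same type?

Occupied neighbors of (2,0): (1,0)=S, (1,1)=S, (2,1)=S, (3,0)=S, (3,1)=S.
Same type (N): 0 of 5.

0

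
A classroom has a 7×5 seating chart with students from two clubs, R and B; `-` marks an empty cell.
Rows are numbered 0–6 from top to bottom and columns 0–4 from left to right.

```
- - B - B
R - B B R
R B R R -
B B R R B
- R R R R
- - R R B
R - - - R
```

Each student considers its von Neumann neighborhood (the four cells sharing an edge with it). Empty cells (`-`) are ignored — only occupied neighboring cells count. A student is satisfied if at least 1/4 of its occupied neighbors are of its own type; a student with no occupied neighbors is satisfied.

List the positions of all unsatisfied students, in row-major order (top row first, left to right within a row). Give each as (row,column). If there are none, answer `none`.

(0,4), (1,4), (3,4), (5,4), (6,4)

(0,2)B 1/1 ok
(0,4)B 0/1 unhappy
(1,0)R 1/1 ok
(1,2)B 2/3 ok
(1,3)B 1/3 ok
(1,4)R 0/2 unhappy
(2,0)R 1/3 ok
(2,1)B 1/3 ok
(2,2)R 2/4 ok
(2,3)R 2/3 ok
(3,0)B 1/2 ok
(3,1)B 2/4 ok
(3,2)R 3/4 ok
(3,3)R 3/4 ok
(3,4)B 0/2 unhappy
(4,1)R 1/2 ok
(4,2)R 4/4 ok
(4,3)R 4/4 ok
(4,4)R 1/3 ok
(5,2)R 2/2 ok
(5,3)R 2/3 ok
(5,4)B 0/3 unhappy
(6,0)R 0/0 ok
(6,4)R 0/1 unhappy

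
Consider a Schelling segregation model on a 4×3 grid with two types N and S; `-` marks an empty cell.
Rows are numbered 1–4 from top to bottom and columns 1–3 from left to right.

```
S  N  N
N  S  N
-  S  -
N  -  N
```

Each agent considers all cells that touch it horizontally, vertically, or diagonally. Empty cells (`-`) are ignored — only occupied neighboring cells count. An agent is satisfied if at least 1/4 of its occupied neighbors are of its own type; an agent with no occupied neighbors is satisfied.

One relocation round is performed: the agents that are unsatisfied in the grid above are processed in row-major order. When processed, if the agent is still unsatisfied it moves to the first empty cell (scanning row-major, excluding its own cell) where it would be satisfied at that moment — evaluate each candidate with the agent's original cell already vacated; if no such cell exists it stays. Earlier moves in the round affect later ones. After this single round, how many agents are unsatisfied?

Initially unsatisfied (in order): (3,2), (4,1), (4,3).
  (3,2) → (3,1).
  (4,1) → (3,2).
  (4,3): now satisfied by earlier moves; stays.
Resulting grid:
S N N
N S N
S N -
- - N
All satisfied now.

0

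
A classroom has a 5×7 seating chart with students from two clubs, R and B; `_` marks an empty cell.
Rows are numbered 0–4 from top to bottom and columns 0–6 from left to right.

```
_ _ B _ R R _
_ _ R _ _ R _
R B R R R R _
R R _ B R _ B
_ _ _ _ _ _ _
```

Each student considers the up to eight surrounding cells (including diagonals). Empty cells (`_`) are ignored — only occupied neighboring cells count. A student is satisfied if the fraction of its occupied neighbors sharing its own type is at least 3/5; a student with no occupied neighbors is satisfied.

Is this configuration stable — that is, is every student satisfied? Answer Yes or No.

Row 0: (0,2)B 0/1 not · (0,4)R 2/2 satisfied · (0,5)R 2/2 satisfied
Row 1: (1,2)R 2/4 not · (1,5)R 4/4 satisfied
Row 2: (2,0)R 2/3 satisfied · (2,1)B 0/5 not · (2,2)R 3/5 satisfied · (2,3)R 4/5 satisfied · (2,4)R 4/5 satisfied · (2,5)R 3/4 satisfied
Row 3: (3,0)R 2/3 satisfied · (3,1)R 3/4 satisfied · (3,3)B 0/4 not · (3,4)R 3/4 satisfied · (3,6)B 0/1 not
For instance (0,2) has only 0/1 same-type neighbors, below 3/5.

No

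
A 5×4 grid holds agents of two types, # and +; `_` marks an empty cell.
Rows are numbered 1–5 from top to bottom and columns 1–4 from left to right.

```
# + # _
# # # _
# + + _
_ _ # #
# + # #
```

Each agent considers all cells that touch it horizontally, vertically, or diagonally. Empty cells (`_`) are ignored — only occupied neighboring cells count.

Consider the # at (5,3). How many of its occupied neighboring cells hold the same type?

Occupied neighbors of (5,3): (4,3)=#, (4,4)=#, (5,2)=+, (5,4)=#.
Same type (#): 3 of 4.

3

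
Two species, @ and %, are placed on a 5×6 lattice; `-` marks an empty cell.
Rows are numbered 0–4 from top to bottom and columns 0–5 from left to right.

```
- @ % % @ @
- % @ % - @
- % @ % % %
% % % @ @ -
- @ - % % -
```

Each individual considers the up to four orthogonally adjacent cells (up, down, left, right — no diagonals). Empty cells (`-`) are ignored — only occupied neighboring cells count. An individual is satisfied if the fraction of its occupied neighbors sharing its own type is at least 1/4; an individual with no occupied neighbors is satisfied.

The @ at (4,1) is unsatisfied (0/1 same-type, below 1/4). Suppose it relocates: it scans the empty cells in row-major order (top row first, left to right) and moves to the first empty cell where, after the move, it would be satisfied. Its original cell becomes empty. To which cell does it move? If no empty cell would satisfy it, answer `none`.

(0,0)

Vacating (4,1). Empty cells in order:
  (0,0): 1/1 same-type → satisfied — stop here.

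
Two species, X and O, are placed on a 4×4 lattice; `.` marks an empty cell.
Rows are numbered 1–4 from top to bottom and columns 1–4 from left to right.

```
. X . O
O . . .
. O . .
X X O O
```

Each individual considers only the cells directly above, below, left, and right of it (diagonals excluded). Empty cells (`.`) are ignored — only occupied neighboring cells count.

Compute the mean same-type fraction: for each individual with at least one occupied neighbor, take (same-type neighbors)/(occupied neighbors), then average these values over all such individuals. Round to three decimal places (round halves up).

0.567

Row 1: (1,2)X — no occupied neighbors · (1,4)O — no occupied neighbors
Row 2: (2,1)O — no occupied neighbors
Row 3: (3,2)O 0/1
Row 4: (4,1)X 1/1 · (4,2)X 1/3 · (4,3)O 1/2 · (4,4)O 1/1
Sum over 5 individuals: 0/1 + 1/1 + 1/3 + 1/2 + 1/1 = 17/6; mean = 17/6 ÷ 5 = 17/30 = 0.566666… → 0.567.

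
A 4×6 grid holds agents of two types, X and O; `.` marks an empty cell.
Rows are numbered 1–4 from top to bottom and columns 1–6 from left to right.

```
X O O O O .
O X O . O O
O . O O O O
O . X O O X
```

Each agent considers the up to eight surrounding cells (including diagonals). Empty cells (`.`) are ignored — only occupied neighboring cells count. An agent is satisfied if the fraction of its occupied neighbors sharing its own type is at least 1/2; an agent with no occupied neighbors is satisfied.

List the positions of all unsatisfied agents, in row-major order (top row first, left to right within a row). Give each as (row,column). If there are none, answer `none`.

(1,1)X 1/3 unhappy
(1,2)O 3/5 ok
(1,3)O 3/4 ok
(1,4)O 4/4 ok
(1,5)O 3/3 ok
(2,1)O 2/4 ok
(2,2)X 1/7 unhappy
(2,3)O 5/6 ok
(2,5)O 6/6 ok
(2,6)O 4/4 ok
(3,1)O 2/3 ok
(3,3)O 3/5 ok
(3,4)O 6/7 ok
(3,5)O 6/7 ok
(3,6)O 4/5 ok
(4,1)O 1/1 ok
(4,3)X 0/3 unhappy
(4,4)O 4/5 ok
(4,5)O 4/5 ok
(4,6)X 0/3 unhappy

(1,1), (2,2), (4,3), (4,6)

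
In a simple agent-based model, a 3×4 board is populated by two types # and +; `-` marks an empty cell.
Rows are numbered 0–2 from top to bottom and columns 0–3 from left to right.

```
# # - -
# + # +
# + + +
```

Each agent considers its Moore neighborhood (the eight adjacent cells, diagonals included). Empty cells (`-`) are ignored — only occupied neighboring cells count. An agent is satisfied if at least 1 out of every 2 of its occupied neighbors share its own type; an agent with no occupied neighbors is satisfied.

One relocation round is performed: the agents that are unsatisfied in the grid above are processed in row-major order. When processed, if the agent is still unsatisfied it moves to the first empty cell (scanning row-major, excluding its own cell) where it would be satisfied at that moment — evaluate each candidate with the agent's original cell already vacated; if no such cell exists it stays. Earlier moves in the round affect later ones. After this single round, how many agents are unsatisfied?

0

Initially unsatisfied (in order): (1,1), (1,2), (2,0), (2,1).
  (1,1) → (0,3).
  (1,2) → (1,1).
  (2,0): now satisfied by earlier moves; stays.
  (2,1) → (0,2).
Resulting grid:
# # + +
# # - +
# - + +
All satisfied now.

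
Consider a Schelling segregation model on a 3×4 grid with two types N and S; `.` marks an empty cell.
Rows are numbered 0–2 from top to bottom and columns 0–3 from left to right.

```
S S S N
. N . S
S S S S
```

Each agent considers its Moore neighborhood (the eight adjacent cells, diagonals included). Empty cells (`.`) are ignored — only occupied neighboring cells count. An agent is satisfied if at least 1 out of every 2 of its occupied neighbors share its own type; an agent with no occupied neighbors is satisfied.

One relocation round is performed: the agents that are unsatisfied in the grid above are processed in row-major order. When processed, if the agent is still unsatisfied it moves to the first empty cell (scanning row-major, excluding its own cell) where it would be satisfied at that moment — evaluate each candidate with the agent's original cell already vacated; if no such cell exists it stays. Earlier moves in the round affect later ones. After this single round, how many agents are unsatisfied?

2

Initially unsatisfied (in order): (0,3), (1,1).
  (0,3): no empty cell satisfies it; stays.
  (1,1): no empty cell satisfies it; stays.
Resulting grid:
S S S N
. N . S
S S S S
Unsatisfied now: (0,3), (1,1).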